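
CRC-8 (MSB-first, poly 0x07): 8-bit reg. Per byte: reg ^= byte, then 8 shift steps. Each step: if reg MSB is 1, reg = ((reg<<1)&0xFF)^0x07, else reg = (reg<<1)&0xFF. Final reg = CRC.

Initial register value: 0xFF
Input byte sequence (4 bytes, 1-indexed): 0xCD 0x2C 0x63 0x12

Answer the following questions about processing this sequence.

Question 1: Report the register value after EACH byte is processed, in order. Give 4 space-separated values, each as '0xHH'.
0x9E 0x17 0x4B 0x88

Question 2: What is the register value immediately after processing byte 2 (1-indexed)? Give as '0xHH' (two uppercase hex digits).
Answer: 0x17

Derivation:
After byte 1 (0xCD): reg=0x9E
After byte 2 (0x2C): reg=0x17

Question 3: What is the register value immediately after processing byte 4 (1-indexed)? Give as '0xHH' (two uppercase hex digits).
After byte 1 (0xCD): reg=0x9E
After byte 2 (0x2C): reg=0x17
After byte 3 (0x63): reg=0x4B
After byte 4 (0x12): reg=0x88

Answer: 0x88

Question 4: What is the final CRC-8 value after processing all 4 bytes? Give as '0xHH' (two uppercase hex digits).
Answer: 0x88

Derivation:
After byte 1 (0xCD): reg=0x9E
After byte 2 (0x2C): reg=0x17
After byte 3 (0x63): reg=0x4B
After byte 4 (0x12): reg=0x88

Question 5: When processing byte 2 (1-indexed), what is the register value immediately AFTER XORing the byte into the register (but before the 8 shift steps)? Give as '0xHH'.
Register before byte 2: 0x9E
Byte 2: 0x2C
0x9E XOR 0x2C = 0xB2

Answer: 0xB2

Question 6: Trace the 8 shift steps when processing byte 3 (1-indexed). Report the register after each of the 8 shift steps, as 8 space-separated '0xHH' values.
Answer: 0xE8 0xD7 0xA9 0x55 0xAA 0x53 0xA6 0x4B

Derivation:
After byte 1 (0xCD): reg=0x9E
After byte 2 (0x2C): reg=0x17
Register before byte 3: 0x17
After XOR with byte 0x63: 0x74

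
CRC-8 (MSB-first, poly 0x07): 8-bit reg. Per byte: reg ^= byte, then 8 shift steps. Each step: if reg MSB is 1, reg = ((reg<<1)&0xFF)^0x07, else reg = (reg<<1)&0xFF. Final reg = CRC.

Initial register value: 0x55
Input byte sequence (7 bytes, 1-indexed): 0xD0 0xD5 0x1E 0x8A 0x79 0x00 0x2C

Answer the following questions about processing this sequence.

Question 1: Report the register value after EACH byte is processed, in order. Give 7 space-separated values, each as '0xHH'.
0x92 0xD2 0x6A 0xAE 0x2B 0xD1 0xFD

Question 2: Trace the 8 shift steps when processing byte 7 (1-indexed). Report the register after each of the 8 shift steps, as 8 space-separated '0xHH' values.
After byte 1 (0xD0): reg=0x92
After byte 2 (0xD5): reg=0xD2
After byte 3 (0x1E): reg=0x6A
After byte 4 (0x8A): reg=0xAE
After byte 5 (0x79): reg=0x2B
After byte 6 (0x00): reg=0xD1
Register before byte 7: 0xD1
After XOR with byte 0x2C: 0xFD

Answer: 0xFD 0xFD 0xFD 0xFD 0xFD 0xFD 0xFD 0xFD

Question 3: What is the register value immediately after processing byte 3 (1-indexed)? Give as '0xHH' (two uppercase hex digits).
After byte 1 (0xD0): reg=0x92
After byte 2 (0xD5): reg=0xD2
After byte 3 (0x1E): reg=0x6A

Answer: 0x6A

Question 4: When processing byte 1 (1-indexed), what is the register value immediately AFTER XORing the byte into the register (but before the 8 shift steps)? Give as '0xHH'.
Register before byte 1: 0x55
Byte 1: 0xD0
0x55 XOR 0xD0 = 0x85

Answer: 0x85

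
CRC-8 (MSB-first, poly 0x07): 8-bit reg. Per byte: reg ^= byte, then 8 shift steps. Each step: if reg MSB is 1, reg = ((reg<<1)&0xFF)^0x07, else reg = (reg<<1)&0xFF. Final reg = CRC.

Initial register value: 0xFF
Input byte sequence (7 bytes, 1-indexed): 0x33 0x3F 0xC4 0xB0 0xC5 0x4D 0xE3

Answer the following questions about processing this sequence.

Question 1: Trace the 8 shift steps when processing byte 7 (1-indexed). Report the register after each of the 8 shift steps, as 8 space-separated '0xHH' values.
After byte 1 (0x33): reg=0x6A
After byte 2 (0x3F): reg=0xAC
After byte 3 (0xC4): reg=0x1F
After byte 4 (0xB0): reg=0x44
After byte 5 (0xC5): reg=0x8E
After byte 6 (0x4D): reg=0x47
Register before byte 7: 0x47
After XOR with byte 0xE3: 0xA4

Answer: 0x4F 0x9E 0x3B 0x76 0xEC 0xDF 0xB9 0x75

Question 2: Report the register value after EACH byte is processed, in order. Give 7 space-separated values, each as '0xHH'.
0x6A 0xAC 0x1F 0x44 0x8E 0x47 0x75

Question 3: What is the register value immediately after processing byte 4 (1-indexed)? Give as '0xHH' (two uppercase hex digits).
Answer: 0x44

Derivation:
After byte 1 (0x33): reg=0x6A
After byte 2 (0x3F): reg=0xAC
After byte 3 (0xC4): reg=0x1F
After byte 4 (0xB0): reg=0x44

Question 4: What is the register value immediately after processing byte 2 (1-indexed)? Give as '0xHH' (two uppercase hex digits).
Answer: 0xAC

Derivation:
After byte 1 (0x33): reg=0x6A
After byte 2 (0x3F): reg=0xAC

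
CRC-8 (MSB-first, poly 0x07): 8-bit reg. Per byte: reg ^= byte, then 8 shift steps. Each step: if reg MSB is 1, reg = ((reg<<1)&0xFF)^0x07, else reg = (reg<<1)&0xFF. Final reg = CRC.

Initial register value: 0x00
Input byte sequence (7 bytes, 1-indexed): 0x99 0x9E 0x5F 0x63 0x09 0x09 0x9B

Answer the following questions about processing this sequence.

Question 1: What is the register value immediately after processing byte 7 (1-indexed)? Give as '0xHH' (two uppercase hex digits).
Answer: 0x4D

Derivation:
After byte 1 (0x99): reg=0xC6
After byte 2 (0x9E): reg=0x8F
After byte 3 (0x5F): reg=0x3E
After byte 4 (0x63): reg=0x94
After byte 5 (0x09): reg=0xDA
After byte 6 (0x09): reg=0x37
After byte 7 (0x9B): reg=0x4D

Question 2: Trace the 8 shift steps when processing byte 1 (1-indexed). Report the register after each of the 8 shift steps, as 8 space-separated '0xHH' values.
Answer: 0x35 0x6A 0xD4 0xAF 0x59 0xB2 0x63 0xC6

Derivation:
Register before byte 1: 0x00
After XOR with byte 0x99: 0x99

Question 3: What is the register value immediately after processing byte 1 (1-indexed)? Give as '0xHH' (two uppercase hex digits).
Answer: 0xC6

Derivation:
After byte 1 (0x99): reg=0xC6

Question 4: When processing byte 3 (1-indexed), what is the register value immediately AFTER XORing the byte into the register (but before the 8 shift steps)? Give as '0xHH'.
Register before byte 3: 0x8F
Byte 3: 0x5F
0x8F XOR 0x5F = 0xD0

Answer: 0xD0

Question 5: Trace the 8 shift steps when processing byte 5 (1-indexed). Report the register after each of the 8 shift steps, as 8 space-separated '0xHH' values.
After byte 1 (0x99): reg=0xC6
After byte 2 (0x9E): reg=0x8F
After byte 3 (0x5F): reg=0x3E
After byte 4 (0x63): reg=0x94
Register before byte 5: 0x94
After XOR with byte 0x09: 0x9D

Answer: 0x3D 0x7A 0xF4 0xEF 0xD9 0xB5 0x6D 0xDA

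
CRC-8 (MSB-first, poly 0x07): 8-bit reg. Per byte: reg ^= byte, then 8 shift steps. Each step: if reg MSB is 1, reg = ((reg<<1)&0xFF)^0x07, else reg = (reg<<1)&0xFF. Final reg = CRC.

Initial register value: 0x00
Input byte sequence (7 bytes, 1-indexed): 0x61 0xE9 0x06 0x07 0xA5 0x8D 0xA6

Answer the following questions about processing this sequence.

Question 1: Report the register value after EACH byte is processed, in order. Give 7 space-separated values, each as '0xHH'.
0x20 0x71 0x42 0xDC 0x68 0xB5 0x79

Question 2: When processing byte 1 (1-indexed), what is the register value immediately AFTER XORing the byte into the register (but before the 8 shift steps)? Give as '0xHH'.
Register before byte 1: 0x00
Byte 1: 0x61
0x00 XOR 0x61 = 0x61

Answer: 0x61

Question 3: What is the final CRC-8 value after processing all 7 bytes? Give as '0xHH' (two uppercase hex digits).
Answer: 0x79

Derivation:
After byte 1 (0x61): reg=0x20
After byte 2 (0xE9): reg=0x71
After byte 3 (0x06): reg=0x42
After byte 4 (0x07): reg=0xDC
After byte 5 (0xA5): reg=0x68
After byte 6 (0x8D): reg=0xB5
After byte 7 (0xA6): reg=0x79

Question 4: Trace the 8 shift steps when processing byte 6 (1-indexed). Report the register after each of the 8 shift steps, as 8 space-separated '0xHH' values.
Answer: 0xCD 0x9D 0x3D 0x7A 0xF4 0xEF 0xD9 0xB5

Derivation:
After byte 1 (0x61): reg=0x20
After byte 2 (0xE9): reg=0x71
After byte 3 (0x06): reg=0x42
After byte 4 (0x07): reg=0xDC
After byte 5 (0xA5): reg=0x68
Register before byte 6: 0x68
After XOR with byte 0x8D: 0xE5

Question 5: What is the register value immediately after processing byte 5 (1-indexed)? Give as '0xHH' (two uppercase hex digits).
After byte 1 (0x61): reg=0x20
After byte 2 (0xE9): reg=0x71
After byte 3 (0x06): reg=0x42
After byte 4 (0x07): reg=0xDC
After byte 5 (0xA5): reg=0x68

Answer: 0x68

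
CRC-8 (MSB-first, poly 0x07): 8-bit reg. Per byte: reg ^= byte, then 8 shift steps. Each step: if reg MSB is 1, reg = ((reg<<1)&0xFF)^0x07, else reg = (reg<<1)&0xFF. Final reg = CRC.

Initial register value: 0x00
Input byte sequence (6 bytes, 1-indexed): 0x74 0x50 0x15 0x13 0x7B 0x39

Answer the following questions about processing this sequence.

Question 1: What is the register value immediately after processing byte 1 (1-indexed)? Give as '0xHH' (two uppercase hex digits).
Answer: 0x4B

Derivation:
After byte 1 (0x74): reg=0x4B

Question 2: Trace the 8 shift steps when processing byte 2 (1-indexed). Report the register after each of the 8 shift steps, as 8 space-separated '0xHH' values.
Answer: 0x36 0x6C 0xD8 0xB7 0x69 0xD2 0xA3 0x41

Derivation:
After byte 1 (0x74): reg=0x4B
Register before byte 2: 0x4B
After XOR with byte 0x50: 0x1B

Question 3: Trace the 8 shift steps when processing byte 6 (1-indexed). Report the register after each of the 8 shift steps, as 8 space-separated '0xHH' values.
After byte 1 (0x74): reg=0x4B
After byte 2 (0x50): reg=0x41
After byte 3 (0x15): reg=0xAB
After byte 4 (0x13): reg=0x21
After byte 5 (0x7B): reg=0x81
Register before byte 6: 0x81
After XOR with byte 0x39: 0xB8

Answer: 0x77 0xEE 0xDB 0xB1 0x65 0xCA 0x93 0x21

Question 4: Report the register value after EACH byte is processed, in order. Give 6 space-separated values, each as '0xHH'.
0x4B 0x41 0xAB 0x21 0x81 0x21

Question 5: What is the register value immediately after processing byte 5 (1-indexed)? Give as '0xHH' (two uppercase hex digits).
After byte 1 (0x74): reg=0x4B
After byte 2 (0x50): reg=0x41
After byte 3 (0x15): reg=0xAB
After byte 4 (0x13): reg=0x21
After byte 5 (0x7B): reg=0x81

Answer: 0x81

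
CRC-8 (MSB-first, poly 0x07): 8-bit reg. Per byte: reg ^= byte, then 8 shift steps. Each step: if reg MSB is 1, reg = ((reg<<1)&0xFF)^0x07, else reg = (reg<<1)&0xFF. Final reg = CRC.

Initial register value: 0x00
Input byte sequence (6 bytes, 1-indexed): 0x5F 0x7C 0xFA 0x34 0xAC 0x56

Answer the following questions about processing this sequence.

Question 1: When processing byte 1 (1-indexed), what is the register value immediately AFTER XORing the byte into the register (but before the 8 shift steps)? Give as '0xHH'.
Answer: 0x5F

Derivation:
Register before byte 1: 0x00
Byte 1: 0x5F
0x00 XOR 0x5F = 0x5F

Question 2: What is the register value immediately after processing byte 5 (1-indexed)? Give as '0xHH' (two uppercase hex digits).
After byte 1 (0x5F): reg=0x9A
After byte 2 (0x7C): reg=0xBC
After byte 3 (0xFA): reg=0xD5
After byte 4 (0x34): reg=0xA9
After byte 5 (0xAC): reg=0x1B

Answer: 0x1B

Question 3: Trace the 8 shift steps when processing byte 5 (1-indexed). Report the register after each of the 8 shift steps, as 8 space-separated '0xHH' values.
After byte 1 (0x5F): reg=0x9A
After byte 2 (0x7C): reg=0xBC
After byte 3 (0xFA): reg=0xD5
After byte 4 (0x34): reg=0xA9
Register before byte 5: 0xA9
After XOR with byte 0xAC: 0x05

Answer: 0x0A 0x14 0x28 0x50 0xA0 0x47 0x8E 0x1B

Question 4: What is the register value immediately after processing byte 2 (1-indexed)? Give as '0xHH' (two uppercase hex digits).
After byte 1 (0x5F): reg=0x9A
After byte 2 (0x7C): reg=0xBC

Answer: 0xBC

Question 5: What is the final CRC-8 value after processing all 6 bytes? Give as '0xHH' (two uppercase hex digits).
After byte 1 (0x5F): reg=0x9A
After byte 2 (0x7C): reg=0xBC
After byte 3 (0xFA): reg=0xD5
After byte 4 (0x34): reg=0xA9
After byte 5 (0xAC): reg=0x1B
After byte 6 (0x56): reg=0xE4

Answer: 0xE4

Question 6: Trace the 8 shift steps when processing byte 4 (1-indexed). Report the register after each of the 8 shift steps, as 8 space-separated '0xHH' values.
After byte 1 (0x5F): reg=0x9A
After byte 2 (0x7C): reg=0xBC
After byte 3 (0xFA): reg=0xD5
Register before byte 4: 0xD5
After XOR with byte 0x34: 0xE1

Answer: 0xC5 0x8D 0x1D 0x3A 0x74 0xE8 0xD7 0xA9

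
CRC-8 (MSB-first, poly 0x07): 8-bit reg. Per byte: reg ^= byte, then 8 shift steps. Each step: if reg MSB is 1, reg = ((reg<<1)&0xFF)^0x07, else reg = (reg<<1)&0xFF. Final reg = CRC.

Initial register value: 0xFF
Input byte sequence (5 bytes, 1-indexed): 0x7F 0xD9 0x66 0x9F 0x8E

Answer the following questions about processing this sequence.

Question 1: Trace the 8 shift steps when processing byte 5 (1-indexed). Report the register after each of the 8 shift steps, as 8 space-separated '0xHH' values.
After byte 1 (0x7F): reg=0x89
After byte 2 (0xD9): reg=0xB7
After byte 3 (0x66): reg=0x39
After byte 4 (0x9F): reg=0x7B
Register before byte 5: 0x7B
After XOR with byte 0x8E: 0xF5

Answer: 0xED 0xDD 0xBD 0x7D 0xFA 0xF3 0xE1 0xC5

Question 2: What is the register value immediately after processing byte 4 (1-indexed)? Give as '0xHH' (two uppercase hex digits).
After byte 1 (0x7F): reg=0x89
After byte 2 (0xD9): reg=0xB7
After byte 3 (0x66): reg=0x39
After byte 4 (0x9F): reg=0x7B

Answer: 0x7B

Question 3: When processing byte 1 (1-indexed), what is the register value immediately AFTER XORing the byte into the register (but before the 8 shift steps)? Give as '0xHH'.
Register before byte 1: 0xFF
Byte 1: 0x7F
0xFF XOR 0x7F = 0x80

Answer: 0x80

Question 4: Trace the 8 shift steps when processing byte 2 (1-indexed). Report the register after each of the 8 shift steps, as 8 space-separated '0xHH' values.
Answer: 0xA0 0x47 0x8E 0x1B 0x36 0x6C 0xD8 0xB7

Derivation:
After byte 1 (0x7F): reg=0x89
Register before byte 2: 0x89
After XOR with byte 0xD9: 0x50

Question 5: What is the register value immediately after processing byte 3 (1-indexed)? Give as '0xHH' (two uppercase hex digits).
After byte 1 (0x7F): reg=0x89
After byte 2 (0xD9): reg=0xB7
After byte 3 (0x66): reg=0x39

Answer: 0x39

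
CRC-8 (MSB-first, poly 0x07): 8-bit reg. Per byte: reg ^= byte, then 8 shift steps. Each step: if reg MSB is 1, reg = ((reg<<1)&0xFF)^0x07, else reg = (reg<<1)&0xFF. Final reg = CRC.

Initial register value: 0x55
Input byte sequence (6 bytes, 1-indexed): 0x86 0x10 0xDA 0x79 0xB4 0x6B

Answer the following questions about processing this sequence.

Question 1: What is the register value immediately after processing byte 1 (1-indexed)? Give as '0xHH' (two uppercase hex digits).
Answer: 0x37

Derivation:
After byte 1 (0x86): reg=0x37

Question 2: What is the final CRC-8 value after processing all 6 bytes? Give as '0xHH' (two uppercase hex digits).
After byte 1 (0x86): reg=0x37
After byte 2 (0x10): reg=0xF5
After byte 3 (0xDA): reg=0xCD
After byte 4 (0x79): reg=0x05
After byte 5 (0xB4): reg=0x1E
After byte 6 (0x6B): reg=0x4C

Answer: 0x4C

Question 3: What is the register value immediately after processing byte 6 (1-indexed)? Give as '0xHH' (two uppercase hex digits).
After byte 1 (0x86): reg=0x37
After byte 2 (0x10): reg=0xF5
After byte 3 (0xDA): reg=0xCD
After byte 4 (0x79): reg=0x05
After byte 5 (0xB4): reg=0x1E
After byte 6 (0x6B): reg=0x4C

Answer: 0x4C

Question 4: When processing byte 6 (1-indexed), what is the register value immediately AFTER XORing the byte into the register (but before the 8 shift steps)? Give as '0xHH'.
Register before byte 6: 0x1E
Byte 6: 0x6B
0x1E XOR 0x6B = 0x75

Answer: 0x75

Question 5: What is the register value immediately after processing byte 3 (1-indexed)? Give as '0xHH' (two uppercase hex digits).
After byte 1 (0x86): reg=0x37
After byte 2 (0x10): reg=0xF5
After byte 3 (0xDA): reg=0xCD

Answer: 0xCD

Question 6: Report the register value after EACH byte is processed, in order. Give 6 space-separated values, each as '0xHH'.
0x37 0xF5 0xCD 0x05 0x1E 0x4C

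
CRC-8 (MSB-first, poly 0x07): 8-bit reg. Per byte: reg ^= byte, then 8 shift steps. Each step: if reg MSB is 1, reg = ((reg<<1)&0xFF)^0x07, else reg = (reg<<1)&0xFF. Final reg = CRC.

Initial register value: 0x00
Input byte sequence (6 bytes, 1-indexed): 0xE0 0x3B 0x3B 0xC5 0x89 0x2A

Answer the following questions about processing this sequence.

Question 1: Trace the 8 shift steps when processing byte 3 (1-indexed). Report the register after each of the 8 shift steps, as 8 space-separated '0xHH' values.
Answer: 0xB5 0x6D 0xDA 0xB3 0x61 0xC2 0x83 0x01

Derivation:
After byte 1 (0xE0): reg=0xAE
After byte 2 (0x3B): reg=0xE2
Register before byte 3: 0xE2
After XOR with byte 0x3B: 0xD9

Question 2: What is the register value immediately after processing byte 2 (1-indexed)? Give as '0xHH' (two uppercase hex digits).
After byte 1 (0xE0): reg=0xAE
After byte 2 (0x3B): reg=0xE2

Answer: 0xE2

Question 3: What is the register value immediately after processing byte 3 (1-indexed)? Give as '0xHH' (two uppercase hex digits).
Answer: 0x01

Derivation:
After byte 1 (0xE0): reg=0xAE
After byte 2 (0x3B): reg=0xE2
After byte 3 (0x3B): reg=0x01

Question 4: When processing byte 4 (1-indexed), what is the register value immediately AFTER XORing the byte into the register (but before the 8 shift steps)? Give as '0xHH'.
Answer: 0xC4

Derivation:
Register before byte 4: 0x01
Byte 4: 0xC5
0x01 XOR 0xC5 = 0xC4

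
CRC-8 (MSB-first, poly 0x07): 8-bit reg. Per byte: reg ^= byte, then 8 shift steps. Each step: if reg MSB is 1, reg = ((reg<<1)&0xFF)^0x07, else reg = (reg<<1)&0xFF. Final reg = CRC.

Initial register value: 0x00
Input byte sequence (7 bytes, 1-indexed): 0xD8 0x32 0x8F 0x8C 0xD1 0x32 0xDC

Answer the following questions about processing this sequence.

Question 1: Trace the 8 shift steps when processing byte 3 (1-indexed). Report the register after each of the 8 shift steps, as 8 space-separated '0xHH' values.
After byte 1 (0xD8): reg=0x06
After byte 2 (0x32): reg=0x8C
Register before byte 3: 0x8C
After XOR with byte 0x8F: 0x03

Answer: 0x06 0x0C 0x18 0x30 0x60 0xC0 0x87 0x09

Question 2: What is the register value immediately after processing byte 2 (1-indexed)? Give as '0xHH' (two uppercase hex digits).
After byte 1 (0xD8): reg=0x06
After byte 2 (0x32): reg=0x8C

Answer: 0x8C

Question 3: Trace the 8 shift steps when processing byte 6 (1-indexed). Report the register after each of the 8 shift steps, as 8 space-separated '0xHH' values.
Answer: 0xFF 0xF9 0xF5 0xED 0xDD 0xBD 0x7D 0xFA

Derivation:
After byte 1 (0xD8): reg=0x06
After byte 2 (0x32): reg=0x8C
After byte 3 (0x8F): reg=0x09
After byte 4 (0x8C): reg=0x92
After byte 5 (0xD1): reg=0xCE
Register before byte 6: 0xCE
After XOR with byte 0x32: 0xFC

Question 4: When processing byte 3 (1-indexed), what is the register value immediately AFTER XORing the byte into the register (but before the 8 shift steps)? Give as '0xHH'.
Answer: 0x03

Derivation:
Register before byte 3: 0x8C
Byte 3: 0x8F
0x8C XOR 0x8F = 0x03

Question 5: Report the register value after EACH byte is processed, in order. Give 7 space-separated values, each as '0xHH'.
0x06 0x8C 0x09 0x92 0xCE 0xFA 0xF2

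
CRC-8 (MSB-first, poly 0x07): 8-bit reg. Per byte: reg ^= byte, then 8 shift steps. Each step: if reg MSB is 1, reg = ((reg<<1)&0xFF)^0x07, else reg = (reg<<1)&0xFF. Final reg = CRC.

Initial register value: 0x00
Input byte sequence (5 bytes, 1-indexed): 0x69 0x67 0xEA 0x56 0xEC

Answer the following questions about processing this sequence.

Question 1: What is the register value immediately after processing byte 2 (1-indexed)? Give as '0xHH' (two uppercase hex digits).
After byte 1 (0x69): reg=0x18
After byte 2 (0x67): reg=0x7A

Answer: 0x7A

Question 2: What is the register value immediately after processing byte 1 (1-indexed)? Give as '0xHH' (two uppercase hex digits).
After byte 1 (0x69): reg=0x18

Answer: 0x18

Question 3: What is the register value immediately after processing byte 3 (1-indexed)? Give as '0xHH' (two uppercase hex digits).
After byte 1 (0x69): reg=0x18
After byte 2 (0x67): reg=0x7A
After byte 3 (0xEA): reg=0xF9

Answer: 0xF9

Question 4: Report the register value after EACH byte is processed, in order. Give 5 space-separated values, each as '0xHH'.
0x18 0x7A 0xF9 0x44 0x51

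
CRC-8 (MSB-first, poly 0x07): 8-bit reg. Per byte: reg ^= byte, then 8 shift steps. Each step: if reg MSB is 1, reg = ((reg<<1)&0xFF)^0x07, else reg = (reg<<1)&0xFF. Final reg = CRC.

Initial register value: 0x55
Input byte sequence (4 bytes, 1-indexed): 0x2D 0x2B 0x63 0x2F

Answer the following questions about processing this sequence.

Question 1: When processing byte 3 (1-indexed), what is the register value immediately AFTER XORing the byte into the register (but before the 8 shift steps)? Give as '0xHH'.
Register before byte 3: 0xDB
Byte 3: 0x63
0xDB XOR 0x63 = 0xB8

Answer: 0xB8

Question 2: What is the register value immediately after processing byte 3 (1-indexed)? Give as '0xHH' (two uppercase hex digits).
Answer: 0x21

Derivation:
After byte 1 (0x2D): reg=0x6F
After byte 2 (0x2B): reg=0xDB
After byte 3 (0x63): reg=0x21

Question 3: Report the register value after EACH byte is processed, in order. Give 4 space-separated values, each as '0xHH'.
0x6F 0xDB 0x21 0x2A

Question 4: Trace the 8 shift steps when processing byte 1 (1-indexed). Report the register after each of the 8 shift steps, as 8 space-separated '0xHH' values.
Register before byte 1: 0x55
After XOR with byte 0x2D: 0x78

Answer: 0xF0 0xE7 0xC9 0x95 0x2D 0x5A 0xB4 0x6F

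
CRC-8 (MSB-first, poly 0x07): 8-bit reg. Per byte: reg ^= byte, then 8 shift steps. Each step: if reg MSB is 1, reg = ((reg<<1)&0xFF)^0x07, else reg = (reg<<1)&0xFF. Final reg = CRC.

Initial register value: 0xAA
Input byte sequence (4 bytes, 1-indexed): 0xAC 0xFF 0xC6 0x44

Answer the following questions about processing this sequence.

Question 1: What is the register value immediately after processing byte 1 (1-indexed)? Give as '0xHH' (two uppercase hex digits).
Answer: 0x12

Derivation:
After byte 1 (0xAC): reg=0x12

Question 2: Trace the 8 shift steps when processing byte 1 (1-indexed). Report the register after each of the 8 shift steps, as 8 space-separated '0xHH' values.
Answer: 0x0C 0x18 0x30 0x60 0xC0 0x87 0x09 0x12

Derivation:
Register before byte 1: 0xAA
After XOR with byte 0xAC: 0x06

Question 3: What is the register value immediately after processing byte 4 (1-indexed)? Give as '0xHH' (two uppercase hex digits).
After byte 1 (0xAC): reg=0x12
After byte 2 (0xFF): reg=0x8D
After byte 3 (0xC6): reg=0xF6
After byte 4 (0x44): reg=0x17

Answer: 0x17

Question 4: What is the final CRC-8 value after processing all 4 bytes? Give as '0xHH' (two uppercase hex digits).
After byte 1 (0xAC): reg=0x12
After byte 2 (0xFF): reg=0x8D
After byte 3 (0xC6): reg=0xF6
After byte 4 (0x44): reg=0x17

Answer: 0x17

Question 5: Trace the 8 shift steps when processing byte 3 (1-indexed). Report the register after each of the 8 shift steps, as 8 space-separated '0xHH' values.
After byte 1 (0xAC): reg=0x12
After byte 2 (0xFF): reg=0x8D
Register before byte 3: 0x8D
After XOR with byte 0xC6: 0x4B

Answer: 0x96 0x2B 0x56 0xAC 0x5F 0xBE 0x7B 0xF6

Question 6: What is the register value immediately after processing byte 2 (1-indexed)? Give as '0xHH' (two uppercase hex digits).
Answer: 0x8D

Derivation:
After byte 1 (0xAC): reg=0x12
After byte 2 (0xFF): reg=0x8D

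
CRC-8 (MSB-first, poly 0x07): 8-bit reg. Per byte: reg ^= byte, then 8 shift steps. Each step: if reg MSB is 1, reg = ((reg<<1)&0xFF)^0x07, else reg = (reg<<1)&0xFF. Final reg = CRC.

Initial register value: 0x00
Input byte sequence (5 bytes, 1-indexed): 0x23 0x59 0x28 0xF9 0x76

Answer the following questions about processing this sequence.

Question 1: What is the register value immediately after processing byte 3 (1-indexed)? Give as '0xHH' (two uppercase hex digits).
Answer: 0x97

Derivation:
After byte 1 (0x23): reg=0xE9
After byte 2 (0x59): reg=0x19
After byte 3 (0x28): reg=0x97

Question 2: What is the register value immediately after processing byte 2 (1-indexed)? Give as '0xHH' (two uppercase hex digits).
After byte 1 (0x23): reg=0xE9
After byte 2 (0x59): reg=0x19

Answer: 0x19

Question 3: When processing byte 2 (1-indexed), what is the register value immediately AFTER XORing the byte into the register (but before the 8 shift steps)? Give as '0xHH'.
Register before byte 2: 0xE9
Byte 2: 0x59
0xE9 XOR 0x59 = 0xB0

Answer: 0xB0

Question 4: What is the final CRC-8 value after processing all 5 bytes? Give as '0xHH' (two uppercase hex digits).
Answer: 0x66

Derivation:
After byte 1 (0x23): reg=0xE9
After byte 2 (0x59): reg=0x19
After byte 3 (0x28): reg=0x97
After byte 4 (0xF9): reg=0x0D
After byte 5 (0x76): reg=0x66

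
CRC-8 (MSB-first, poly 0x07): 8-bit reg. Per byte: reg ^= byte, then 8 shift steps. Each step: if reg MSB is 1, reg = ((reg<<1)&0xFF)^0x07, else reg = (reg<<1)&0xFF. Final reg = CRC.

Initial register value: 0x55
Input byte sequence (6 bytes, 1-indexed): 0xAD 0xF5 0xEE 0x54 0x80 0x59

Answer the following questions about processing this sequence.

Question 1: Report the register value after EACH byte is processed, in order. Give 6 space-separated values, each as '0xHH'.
0xE6 0x79 0xEC 0x21 0x6E 0x85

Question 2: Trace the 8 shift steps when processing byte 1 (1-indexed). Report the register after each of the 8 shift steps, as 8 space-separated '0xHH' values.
Register before byte 1: 0x55
After XOR with byte 0xAD: 0xF8

Answer: 0xF7 0xE9 0xD5 0xAD 0x5D 0xBA 0x73 0xE6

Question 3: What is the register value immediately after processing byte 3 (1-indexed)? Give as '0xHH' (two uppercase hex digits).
After byte 1 (0xAD): reg=0xE6
After byte 2 (0xF5): reg=0x79
After byte 3 (0xEE): reg=0xEC

Answer: 0xEC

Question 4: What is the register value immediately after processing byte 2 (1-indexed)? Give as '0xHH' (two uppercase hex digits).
After byte 1 (0xAD): reg=0xE6
After byte 2 (0xF5): reg=0x79

Answer: 0x79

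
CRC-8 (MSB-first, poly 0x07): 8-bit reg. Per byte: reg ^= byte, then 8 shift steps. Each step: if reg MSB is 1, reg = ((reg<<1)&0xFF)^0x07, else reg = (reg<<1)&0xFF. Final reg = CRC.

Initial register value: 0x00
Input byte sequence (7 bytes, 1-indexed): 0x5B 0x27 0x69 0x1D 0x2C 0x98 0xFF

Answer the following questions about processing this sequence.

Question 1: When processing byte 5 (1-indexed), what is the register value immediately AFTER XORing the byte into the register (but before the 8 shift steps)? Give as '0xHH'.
Register before byte 5: 0x38
Byte 5: 0x2C
0x38 XOR 0x2C = 0x14

Answer: 0x14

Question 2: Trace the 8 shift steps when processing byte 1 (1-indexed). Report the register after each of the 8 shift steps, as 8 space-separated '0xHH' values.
Register before byte 1: 0x00
After XOR with byte 0x5B: 0x5B

Answer: 0xB6 0x6B 0xD6 0xAB 0x51 0xA2 0x43 0x86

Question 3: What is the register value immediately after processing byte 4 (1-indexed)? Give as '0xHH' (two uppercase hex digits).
Answer: 0x38

Derivation:
After byte 1 (0x5B): reg=0x86
After byte 2 (0x27): reg=0x6E
After byte 3 (0x69): reg=0x15
After byte 4 (0x1D): reg=0x38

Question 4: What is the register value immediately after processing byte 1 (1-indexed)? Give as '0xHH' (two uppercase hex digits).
After byte 1 (0x5B): reg=0x86

Answer: 0x86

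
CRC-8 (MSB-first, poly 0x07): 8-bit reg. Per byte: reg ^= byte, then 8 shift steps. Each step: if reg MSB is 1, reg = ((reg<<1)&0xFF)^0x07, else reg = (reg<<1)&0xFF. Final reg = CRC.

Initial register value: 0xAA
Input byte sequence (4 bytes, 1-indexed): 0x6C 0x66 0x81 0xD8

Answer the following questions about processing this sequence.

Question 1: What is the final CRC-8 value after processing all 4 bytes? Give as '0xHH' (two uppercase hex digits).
After byte 1 (0x6C): reg=0x5C
After byte 2 (0x66): reg=0xA6
After byte 3 (0x81): reg=0xF5
After byte 4 (0xD8): reg=0xC3

Answer: 0xC3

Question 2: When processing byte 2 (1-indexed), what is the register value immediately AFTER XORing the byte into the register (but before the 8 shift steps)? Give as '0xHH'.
Register before byte 2: 0x5C
Byte 2: 0x66
0x5C XOR 0x66 = 0x3A

Answer: 0x3A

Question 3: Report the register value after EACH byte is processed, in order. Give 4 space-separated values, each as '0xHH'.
0x5C 0xA6 0xF5 0xC3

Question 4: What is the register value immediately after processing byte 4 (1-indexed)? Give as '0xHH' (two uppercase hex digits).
Answer: 0xC3

Derivation:
After byte 1 (0x6C): reg=0x5C
After byte 2 (0x66): reg=0xA6
After byte 3 (0x81): reg=0xF5
After byte 4 (0xD8): reg=0xC3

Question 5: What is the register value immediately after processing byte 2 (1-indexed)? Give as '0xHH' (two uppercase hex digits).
After byte 1 (0x6C): reg=0x5C
After byte 2 (0x66): reg=0xA6

Answer: 0xA6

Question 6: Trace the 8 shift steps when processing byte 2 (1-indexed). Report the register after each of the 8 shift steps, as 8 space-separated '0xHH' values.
After byte 1 (0x6C): reg=0x5C
Register before byte 2: 0x5C
After XOR with byte 0x66: 0x3A

Answer: 0x74 0xE8 0xD7 0xA9 0x55 0xAA 0x53 0xA6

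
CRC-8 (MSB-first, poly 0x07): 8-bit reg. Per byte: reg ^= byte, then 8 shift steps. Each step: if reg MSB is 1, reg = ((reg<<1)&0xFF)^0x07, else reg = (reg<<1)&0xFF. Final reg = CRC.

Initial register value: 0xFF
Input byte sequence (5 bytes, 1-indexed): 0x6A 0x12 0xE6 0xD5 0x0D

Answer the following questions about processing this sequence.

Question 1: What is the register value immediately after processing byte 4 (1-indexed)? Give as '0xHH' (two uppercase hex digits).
Answer: 0x74

Derivation:
After byte 1 (0x6A): reg=0xE2
After byte 2 (0x12): reg=0xDE
After byte 3 (0xE6): reg=0xA8
After byte 4 (0xD5): reg=0x74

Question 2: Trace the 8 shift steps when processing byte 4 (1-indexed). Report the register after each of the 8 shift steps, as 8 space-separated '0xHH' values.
After byte 1 (0x6A): reg=0xE2
After byte 2 (0x12): reg=0xDE
After byte 3 (0xE6): reg=0xA8
Register before byte 4: 0xA8
After XOR with byte 0xD5: 0x7D

Answer: 0xFA 0xF3 0xE1 0xC5 0x8D 0x1D 0x3A 0x74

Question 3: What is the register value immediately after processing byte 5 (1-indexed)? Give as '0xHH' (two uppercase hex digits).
Answer: 0x68

Derivation:
After byte 1 (0x6A): reg=0xE2
After byte 2 (0x12): reg=0xDE
After byte 3 (0xE6): reg=0xA8
After byte 4 (0xD5): reg=0x74
After byte 5 (0x0D): reg=0x68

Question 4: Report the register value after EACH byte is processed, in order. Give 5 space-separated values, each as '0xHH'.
0xE2 0xDE 0xA8 0x74 0x68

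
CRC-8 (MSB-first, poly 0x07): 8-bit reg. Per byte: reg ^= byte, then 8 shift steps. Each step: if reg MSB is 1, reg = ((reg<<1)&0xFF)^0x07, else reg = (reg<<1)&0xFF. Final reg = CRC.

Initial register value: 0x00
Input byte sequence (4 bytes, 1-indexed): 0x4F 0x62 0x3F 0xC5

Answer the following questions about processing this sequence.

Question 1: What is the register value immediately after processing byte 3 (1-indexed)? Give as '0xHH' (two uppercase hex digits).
After byte 1 (0x4F): reg=0xEA
After byte 2 (0x62): reg=0xB1
After byte 3 (0x3F): reg=0xA3

Answer: 0xA3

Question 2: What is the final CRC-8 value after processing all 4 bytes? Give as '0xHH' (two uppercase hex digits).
After byte 1 (0x4F): reg=0xEA
After byte 2 (0x62): reg=0xB1
After byte 3 (0x3F): reg=0xA3
After byte 4 (0xC5): reg=0x35

Answer: 0x35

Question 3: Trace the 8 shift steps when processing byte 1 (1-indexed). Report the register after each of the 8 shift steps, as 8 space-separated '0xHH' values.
Answer: 0x9E 0x3B 0x76 0xEC 0xDF 0xB9 0x75 0xEA

Derivation:
Register before byte 1: 0x00
After XOR with byte 0x4F: 0x4F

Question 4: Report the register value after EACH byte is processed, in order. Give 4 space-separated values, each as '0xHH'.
0xEA 0xB1 0xA3 0x35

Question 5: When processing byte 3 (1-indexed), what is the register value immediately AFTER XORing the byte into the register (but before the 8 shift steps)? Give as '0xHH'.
Register before byte 3: 0xB1
Byte 3: 0x3F
0xB1 XOR 0x3F = 0x8E

Answer: 0x8E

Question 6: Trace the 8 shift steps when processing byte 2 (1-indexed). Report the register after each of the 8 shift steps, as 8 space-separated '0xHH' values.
Answer: 0x17 0x2E 0x5C 0xB8 0x77 0xEE 0xDB 0xB1

Derivation:
After byte 1 (0x4F): reg=0xEA
Register before byte 2: 0xEA
After XOR with byte 0x62: 0x88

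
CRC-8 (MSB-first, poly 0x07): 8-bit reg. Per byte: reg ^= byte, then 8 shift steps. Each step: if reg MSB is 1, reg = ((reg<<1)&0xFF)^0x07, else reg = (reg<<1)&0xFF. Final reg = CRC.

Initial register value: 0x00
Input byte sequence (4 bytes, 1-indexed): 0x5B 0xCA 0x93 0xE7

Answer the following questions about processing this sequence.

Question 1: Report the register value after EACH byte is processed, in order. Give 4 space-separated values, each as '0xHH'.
0x86 0xE3 0x57 0x19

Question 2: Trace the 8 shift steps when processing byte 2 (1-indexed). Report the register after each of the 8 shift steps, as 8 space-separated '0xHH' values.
Answer: 0x98 0x37 0x6E 0xDC 0xBF 0x79 0xF2 0xE3

Derivation:
After byte 1 (0x5B): reg=0x86
Register before byte 2: 0x86
After XOR with byte 0xCA: 0x4C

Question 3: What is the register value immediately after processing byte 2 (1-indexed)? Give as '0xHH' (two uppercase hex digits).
Answer: 0xE3

Derivation:
After byte 1 (0x5B): reg=0x86
After byte 2 (0xCA): reg=0xE3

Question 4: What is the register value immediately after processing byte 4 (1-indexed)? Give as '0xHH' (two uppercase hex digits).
Answer: 0x19

Derivation:
After byte 1 (0x5B): reg=0x86
After byte 2 (0xCA): reg=0xE3
After byte 3 (0x93): reg=0x57
After byte 4 (0xE7): reg=0x19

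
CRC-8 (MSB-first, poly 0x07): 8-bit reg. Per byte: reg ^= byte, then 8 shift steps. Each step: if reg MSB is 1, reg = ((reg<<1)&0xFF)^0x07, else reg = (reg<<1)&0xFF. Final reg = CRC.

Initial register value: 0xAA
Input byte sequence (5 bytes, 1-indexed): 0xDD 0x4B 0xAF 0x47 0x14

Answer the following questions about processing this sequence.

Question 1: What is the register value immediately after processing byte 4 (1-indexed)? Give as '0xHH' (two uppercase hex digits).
After byte 1 (0xDD): reg=0x42
After byte 2 (0x4B): reg=0x3F
After byte 3 (0xAF): reg=0xF9
After byte 4 (0x47): reg=0x33

Answer: 0x33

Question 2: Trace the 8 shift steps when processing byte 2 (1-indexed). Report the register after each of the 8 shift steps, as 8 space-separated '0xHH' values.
After byte 1 (0xDD): reg=0x42
Register before byte 2: 0x42
After XOR with byte 0x4B: 0x09

Answer: 0x12 0x24 0x48 0x90 0x27 0x4E 0x9C 0x3F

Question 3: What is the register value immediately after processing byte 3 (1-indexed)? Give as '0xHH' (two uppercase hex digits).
After byte 1 (0xDD): reg=0x42
After byte 2 (0x4B): reg=0x3F
After byte 3 (0xAF): reg=0xF9

Answer: 0xF9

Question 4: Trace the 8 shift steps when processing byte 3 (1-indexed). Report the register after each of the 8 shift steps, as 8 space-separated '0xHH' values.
After byte 1 (0xDD): reg=0x42
After byte 2 (0x4B): reg=0x3F
Register before byte 3: 0x3F
After XOR with byte 0xAF: 0x90

Answer: 0x27 0x4E 0x9C 0x3F 0x7E 0xFC 0xFF 0xF9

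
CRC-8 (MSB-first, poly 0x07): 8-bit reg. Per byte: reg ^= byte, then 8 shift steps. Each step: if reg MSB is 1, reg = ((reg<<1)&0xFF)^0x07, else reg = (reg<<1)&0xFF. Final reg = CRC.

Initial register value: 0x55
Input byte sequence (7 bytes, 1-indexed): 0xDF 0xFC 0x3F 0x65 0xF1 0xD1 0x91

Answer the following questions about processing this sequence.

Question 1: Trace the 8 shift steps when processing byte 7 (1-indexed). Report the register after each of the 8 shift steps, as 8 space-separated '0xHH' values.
After byte 1 (0xDF): reg=0xBF
After byte 2 (0xFC): reg=0xCE
After byte 3 (0x3F): reg=0xD9
After byte 4 (0x65): reg=0x3D
After byte 5 (0xF1): reg=0x6A
After byte 6 (0xD1): reg=0x28
Register before byte 7: 0x28
After XOR with byte 0x91: 0xB9

Answer: 0x75 0xEA 0xD3 0xA1 0x45 0x8A 0x13 0x26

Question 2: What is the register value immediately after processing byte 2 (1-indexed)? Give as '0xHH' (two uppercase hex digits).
After byte 1 (0xDF): reg=0xBF
After byte 2 (0xFC): reg=0xCE

Answer: 0xCE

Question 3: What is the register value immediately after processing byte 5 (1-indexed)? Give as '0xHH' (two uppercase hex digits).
Answer: 0x6A

Derivation:
After byte 1 (0xDF): reg=0xBF
After byte 2 (0xFC): reg=0xCE
After byte 3 (0x3F): reg=0xD9
After byte 4 (0x65): reg=0x3D
After byte 5 (0xF1): reg=0x6A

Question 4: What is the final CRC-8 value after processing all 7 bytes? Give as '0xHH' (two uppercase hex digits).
After byte 1 (0xDF): reg=0xBF
After byte 2 (0xFC): reg=0xCE
After byte 3 (0x3F): reg=0xD9
After byte 4 (0x65): reg=0x3D
After byte 5 (0xF1): reg=0x6A
After byte 6 (0xD1): reg=0x28
After byte 7 (0x91): reg=0x26

Answer: 0x26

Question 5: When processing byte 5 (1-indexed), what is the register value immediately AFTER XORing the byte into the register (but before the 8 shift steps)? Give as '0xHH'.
Answer: 0xCC

Derivation:
Register before byte 5: 0x3D
Byte 5: 0xF1
0x3D XOR 0xF1 = 0xCC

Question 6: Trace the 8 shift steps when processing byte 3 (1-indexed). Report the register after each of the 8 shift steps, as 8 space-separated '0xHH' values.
Answer: 0xE5 0xCD 0x9D 0x3D 0x7A 0xF4 0xEF 0xD9

Derivation:
After byte 1 (0xDF): reg=0xBF
After byte 2 (0xFC): reg=0xCE
Register before byte 3: 0xCE
After XOR with byte 0x3F: 0xF1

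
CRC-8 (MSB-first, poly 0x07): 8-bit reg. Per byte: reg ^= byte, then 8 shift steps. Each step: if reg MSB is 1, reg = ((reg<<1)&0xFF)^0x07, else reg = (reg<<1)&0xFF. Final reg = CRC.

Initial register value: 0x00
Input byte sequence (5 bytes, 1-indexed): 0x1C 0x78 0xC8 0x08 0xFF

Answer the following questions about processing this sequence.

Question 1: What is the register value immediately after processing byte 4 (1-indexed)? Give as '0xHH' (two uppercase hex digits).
Answer: 0xC4

Derivation:
After byte 1 (0x1C): reg=0x54
After byte 2 (0x78): reg=0xC4
After byte 3 (0xC8): reg=0x24
After byte 4 (0x08): reg=0xC4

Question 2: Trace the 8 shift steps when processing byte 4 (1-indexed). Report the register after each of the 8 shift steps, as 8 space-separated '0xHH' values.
After byte 1 (0x1C): reg=0x54
After byte 2 (0x78): reg=0xC4
After byte 3 (0xC8): reg=0x24
Register before byte 4: 0x24
After XOR with byte 0x08: 0x2C

Answer: 0x58 0xB0 0x67 0xCE 0x9B 0x31 0x62 0xC4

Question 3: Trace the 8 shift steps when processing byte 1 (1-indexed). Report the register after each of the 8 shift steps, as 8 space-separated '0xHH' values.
Answer: 0x38 0x70 0xE0 0xC7 0x89 0x15 0x2A 0x54

Derivation:
Register before byte 1: 0x00
After XOR with byte 0x1C: 0x1C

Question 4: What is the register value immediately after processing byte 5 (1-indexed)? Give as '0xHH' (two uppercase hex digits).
Answer: 0xA1

Derivation:
After byte 1 (0x1C): reg=0x54
After byte 2 (0x78): reg=0xC4
After byte 3 (0xC8): reg=0x24
After byte 4 (0x08): reg=0xC4
After byte 5 (0xFF): reg=0xA1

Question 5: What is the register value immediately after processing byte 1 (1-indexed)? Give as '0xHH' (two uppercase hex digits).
After byte 1 (0x1C): reg=0x54

Answer: 0x54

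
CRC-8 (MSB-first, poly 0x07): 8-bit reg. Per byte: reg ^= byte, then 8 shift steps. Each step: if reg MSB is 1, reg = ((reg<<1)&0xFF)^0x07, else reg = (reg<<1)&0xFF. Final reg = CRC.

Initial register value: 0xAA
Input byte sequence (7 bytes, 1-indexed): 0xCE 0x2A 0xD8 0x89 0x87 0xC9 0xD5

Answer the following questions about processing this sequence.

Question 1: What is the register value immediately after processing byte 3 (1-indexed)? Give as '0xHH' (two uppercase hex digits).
Answer: 0x44

Derivation:
After byte 1 (0xCE): reg=0x3B
After byte 2 (0x2A): reg=0x77
After byte 3 (0xD8): reg=0x44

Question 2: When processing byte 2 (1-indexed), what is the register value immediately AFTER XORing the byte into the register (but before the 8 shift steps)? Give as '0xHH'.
Register before byte 2: 0x3B
Byte 2: 0x2A
0x3B XOR 0x2A = 0x11

Answer: 0x11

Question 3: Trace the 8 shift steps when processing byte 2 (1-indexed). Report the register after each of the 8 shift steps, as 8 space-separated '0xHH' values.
Answer: 0x22 0x44 0x88 0x17 0x2E 0x5C 0xB8 0x77

Derivation:
After byte 1 (0xCE): reg=0x3B
Register before byte 2: 0x3B
After XOR with byte 0x2A: 0x11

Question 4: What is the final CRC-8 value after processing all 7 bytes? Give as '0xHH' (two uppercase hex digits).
Answer: 0x3C

Derivation:
After byte 1 (0xCE): reg=0x3B
After byte 2 (0x2A): reg=0x77
After byte 3 (0xD8): reg=0x44
After byte 4 (0x89): reg=0x6D
After byte 5 (0x87): reg=0x98
After byte 6 (0xC9): reg=0xB0
After byte 7 (0xD5): reg=0x3C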